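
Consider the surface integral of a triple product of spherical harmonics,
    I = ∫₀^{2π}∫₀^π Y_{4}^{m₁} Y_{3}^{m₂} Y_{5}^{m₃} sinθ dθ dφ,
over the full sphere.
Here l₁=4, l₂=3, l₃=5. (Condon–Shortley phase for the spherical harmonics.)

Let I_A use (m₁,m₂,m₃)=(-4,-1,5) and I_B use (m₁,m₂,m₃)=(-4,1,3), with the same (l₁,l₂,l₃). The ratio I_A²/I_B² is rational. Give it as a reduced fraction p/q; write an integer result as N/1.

l's match ⇒ only the (l;m) 3-j factors differ between A and B.
A: triangle coeff Δ(4,3,5) = 1/180180; Σ_t [2,2]: t=2:+1/34560 = 1/34560; (3j)²=14/429 [(4 3 5; -4 -1 5)], sign=+1
B: triangle coeff Δ(4,3,5) = 1/180180; Σ_t [2,2]: t=2:+1/5760 = 1/5760; (3j)²=56/2145 [(4 3 5; -4 1 3)], sign=+1
I_A²/I_B² = (14/429)/(56/2145) = 5/4

5/4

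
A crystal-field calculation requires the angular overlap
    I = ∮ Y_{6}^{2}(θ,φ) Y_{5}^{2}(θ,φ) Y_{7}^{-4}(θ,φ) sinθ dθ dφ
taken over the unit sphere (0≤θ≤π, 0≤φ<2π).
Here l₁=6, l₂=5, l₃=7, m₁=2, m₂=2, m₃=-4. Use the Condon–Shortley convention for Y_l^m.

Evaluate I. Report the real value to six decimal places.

m-sum 0 ✓  L=18 even ✓  1≤7≤11 ✓
Π(2lᵢ+1) = 13×11×15 = 2145
triangle coeff Δ(6,5,7) = 1/174594420
Σ_t [0,4]: t=0:+1/4147200 t=1:−1/207360 t=2:+1/82944 t=3:−1/207360 t=4:+1/4147200 = 1/345600
(3j)²=420/46189 [(6 5 7; 0 0 0)], sign=-1
Σ_t [1,4]: t=1:−1/3110400 t=2:+1/691200 t=3:−1/1451520 t=4:+1/34836480 = 1/2150400
(3j)²=729/83980 [(6 5 7; 2 2 -4)], sign=-1
⇒ 4πI² = 229635/1356277
I = (+1)√(229635/1356277/(4π)) = 0.11607533

0.116075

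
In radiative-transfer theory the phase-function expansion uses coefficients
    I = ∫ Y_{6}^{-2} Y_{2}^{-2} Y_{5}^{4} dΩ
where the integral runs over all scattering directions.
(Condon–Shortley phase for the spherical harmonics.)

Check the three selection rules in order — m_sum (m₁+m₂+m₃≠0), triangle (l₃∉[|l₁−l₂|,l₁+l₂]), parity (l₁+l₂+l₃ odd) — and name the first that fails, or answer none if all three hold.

azimuthal sum: -2 − 2 + 4 = 0  ✓
4 ≤ 5 ≤ 8 (triangle on l)  ✓
L = 6 + 2 + 5 = 13 (odd)  ✗

parity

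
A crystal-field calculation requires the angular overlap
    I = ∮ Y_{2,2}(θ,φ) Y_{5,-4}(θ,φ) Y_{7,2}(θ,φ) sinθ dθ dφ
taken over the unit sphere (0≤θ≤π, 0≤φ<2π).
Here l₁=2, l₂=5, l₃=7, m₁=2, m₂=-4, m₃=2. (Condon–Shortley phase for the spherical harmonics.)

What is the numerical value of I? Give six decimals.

0.025340

Checks pass: Σm=0; 14 even; l₃=7∈[3,7].
(2·2+1)(2·5+1)(2·7+1) = 825
Δ: 0! 4! 10! / 15! → 1/15015
sum: t=0:+1/57600 = 1/57600
3j²(2 5 7; 0 0 0) = Δ·Π!·Σ² = 21/715  (sign -1)
sum: t=0:+1/8709120 = 1/8709120
3j²(2 5 7; 2 -4 2) = Δ·Π!·Σ² = 1/3003  (sign -1)
combine: 4πI² = 825·21/715·1/3003 = 15/1859
take √, sign +1: I = 0.02533967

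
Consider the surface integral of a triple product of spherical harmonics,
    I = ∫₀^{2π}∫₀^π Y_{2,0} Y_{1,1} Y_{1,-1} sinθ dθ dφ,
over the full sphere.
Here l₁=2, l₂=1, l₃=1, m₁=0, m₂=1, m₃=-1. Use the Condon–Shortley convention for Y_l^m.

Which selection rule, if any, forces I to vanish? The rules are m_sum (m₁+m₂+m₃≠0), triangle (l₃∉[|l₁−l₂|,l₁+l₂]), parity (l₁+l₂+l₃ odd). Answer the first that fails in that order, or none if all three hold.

none

Σmᵢ = 0  ✓
l₃∈[|l₁−l₂|,l₁+l₂]=[1,3], have l₃=1  ✓
Σlᵢ = 4 ⇒ even  ✓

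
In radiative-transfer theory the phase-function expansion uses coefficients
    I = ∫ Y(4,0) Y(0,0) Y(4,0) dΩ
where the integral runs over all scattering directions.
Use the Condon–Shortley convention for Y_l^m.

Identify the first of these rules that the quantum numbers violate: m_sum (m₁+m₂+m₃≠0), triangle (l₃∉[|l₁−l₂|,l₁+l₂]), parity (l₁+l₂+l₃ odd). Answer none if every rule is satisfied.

Σmᵢ = 0  ✓
l₃∈[|l₁−l₂|,l₁+l₂]=[4,4], have l₃=4  ✓
Σlᵢ = 8 ⇒ even  ✓

none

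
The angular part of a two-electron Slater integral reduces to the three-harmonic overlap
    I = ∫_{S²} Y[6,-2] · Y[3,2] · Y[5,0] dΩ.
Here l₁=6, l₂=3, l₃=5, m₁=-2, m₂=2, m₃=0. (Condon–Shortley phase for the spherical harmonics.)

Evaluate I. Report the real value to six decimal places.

Checks pass: Σm=0; 14 even; l₃=5∈[3,9].
(2·6+1)(2·3+1)(2·5+1) = 1001
Δ: 4! 8! 2! / 15! → 1/675675
sum: t=1:−1/8640 t=2:+1/2304 t=3:−1/8640 = 7/34560
3j²(6 3 5; 0 0 0) = Δ·Π!·Σ² = 7/429  (sign -1)
sum: t=3:−1/8640 t=4:+1/13824 = -1/23040
3j²(6 3 5; -2 2 0) = Δ·Π!·Σ² = 2/429  (sign +1)
combine: 4πI² = 1001·7/429·2/429 = 98/1287
take √, sign -1: I = -0.07784287

-0.077843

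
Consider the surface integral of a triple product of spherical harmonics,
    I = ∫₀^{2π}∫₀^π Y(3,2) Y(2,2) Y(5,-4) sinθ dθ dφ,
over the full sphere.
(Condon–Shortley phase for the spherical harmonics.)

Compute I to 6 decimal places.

0.268967

Checks pass: Σm=0; 10 even; l₃=5∈[1,5].
(2·3+1)(2·2+1)(2·5+1) = 385
Δ: 0! 6! 4! / 11! → 1/2310
sum: t=0:+1/144 = 1/144
3j²(3 2 5; 0 0 0) = Δ·Π!·Σ² = 10/231  (sign -1)
sum: t=0:+1/2880 = 1/2880
3j²(3 2 5; 2 2 -4) = Δ·Π!·Σ² = 3/55  (sign -1)
combine: 4πI² = 385·10/231·3/55 = 10/11
take √, sign +1: I = 0.26896683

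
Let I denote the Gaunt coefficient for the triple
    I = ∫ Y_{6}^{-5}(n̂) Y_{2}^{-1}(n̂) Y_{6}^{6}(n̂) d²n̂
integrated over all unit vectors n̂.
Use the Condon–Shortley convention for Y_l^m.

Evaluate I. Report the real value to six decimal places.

0.178412

Checks pass: Σm=0; 14 even; l₃=6∈[4,8].
(2·6+1)(2·2+1)(2·6+1) = 845
Δ: 2! 10! 2! / 15! → 1/90090
sum: t=0:+1/69120 t=1:−1/14400 t=2:+1/69120 = -7/172800
3j²(6 2 6; 0 0 0) = Δ·Π!·Σ² = 14/715  (sign -1)
sum: t=1:−1/7257600 = -1/7257600
3j²(6 2 6; -5 -1 6) = Δ·Π!·Σ² = 11/455  (sign -1)
combine: 4πI² = 845·14/715·11/455 = 2/5
take √, sign +1: I = 0.17841241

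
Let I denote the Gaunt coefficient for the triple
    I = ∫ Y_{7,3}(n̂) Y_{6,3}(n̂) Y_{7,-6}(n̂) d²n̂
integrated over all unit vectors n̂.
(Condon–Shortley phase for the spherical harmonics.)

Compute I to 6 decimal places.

Rules hold: Σm=0, L=20 even, 1≤7≤13.
N = 15·13·15 = 2925
Δ = 6!·8!·6!/21! = 1/2444321880
Racah Σ t=0..6: t=0:+1/2612736000 t=1:−1/20736000 t=2:+1/1658880 t=3:−1/746496 t=4:+1/1658880 t=5:−1/20736000 t=6:+1/2612736000 = -1/4354560
⇒ 3j(7 6 7; 0 0 0)² = 1000/138567, sgn +1
Racah Σ t=3..4: t=3:−1/130636800 t=4:+1/232243200 = -1/298598400
⇒ 3j(7 6 7; 3 3 -6)² = 7/1292, sgn +1
4πI² = N·(3j₀)²·(3jₘ)² = 131250/1147619
I = +1·√(0.114367/4π) = 0.09539945

0.095399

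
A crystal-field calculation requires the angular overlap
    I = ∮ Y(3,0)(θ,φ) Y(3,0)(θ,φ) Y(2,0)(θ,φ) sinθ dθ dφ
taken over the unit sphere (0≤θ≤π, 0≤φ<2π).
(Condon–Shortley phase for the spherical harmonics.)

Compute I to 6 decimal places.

0.168209

Checks pass: Σm=0; 8 even; l₃=2∈[0,6].
(2·3+1)(2·3+1)(2·2+1) = 245
Δ: 4! 2! 2! / 9! → 1/3780
sum: t=1:−1/24 t=2:+1/4 t=3:−1/24 = 1/6
3j²(3 3 2; 0 0 0) = Δ·Π!·Σ² = 4/105  (sign +1)
(m-triple is (0,0,0) — same symbol as above.)
combine: 4πI² = 245·4/105·4/105 = 16/45
take √, sign +1: I = 0.16820883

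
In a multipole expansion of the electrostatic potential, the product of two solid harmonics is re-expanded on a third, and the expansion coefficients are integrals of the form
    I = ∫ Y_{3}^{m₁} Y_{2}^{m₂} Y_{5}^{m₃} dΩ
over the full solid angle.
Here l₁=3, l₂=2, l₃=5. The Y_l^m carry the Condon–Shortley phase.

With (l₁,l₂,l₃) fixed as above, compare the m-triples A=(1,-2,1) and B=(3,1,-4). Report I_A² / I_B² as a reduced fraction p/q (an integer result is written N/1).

5/28

l's match ⇒ only the (l;m) 3-j factors differ between A and B.
A: triangle coeff Δ(3,2,5) = 1/2310; Σ_t [0,0]: t=0:+1/1152 = 1/1152; (3j)²=1/154 [(3 2 5; 1 -2 1)], sign=+1
B: triangle coeff Δ(3,2,5) = 1/2310; Σ_t [0,0]: t=0:+1/4320 = 1/4320; (3j)²=2/55 [(3 2 5; 3 1 -4)], sign=-1
I_A²/I_B² = (1/154)/(2/55) = 5/28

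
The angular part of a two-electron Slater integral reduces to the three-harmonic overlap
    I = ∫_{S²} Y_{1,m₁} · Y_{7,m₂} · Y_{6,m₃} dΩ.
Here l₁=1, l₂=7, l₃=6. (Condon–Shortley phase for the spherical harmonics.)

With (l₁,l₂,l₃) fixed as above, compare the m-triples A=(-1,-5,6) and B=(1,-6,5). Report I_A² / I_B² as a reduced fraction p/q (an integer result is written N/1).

l's match ⇒ only the (l;m) 3-j factors differ between A and B.
A: triangle coeff Δ(1,7,6) = 1/1365; Σ_t [2,2]: t=2:+1/958003200 = 1/958003200; (3j)²=1/1365 [(1 7 6; -1 -5 6)], sign=+1
B: triangle coeff Δ(1,7,6) = 1/1365; Σ_t [0,0]: t=0:+1/79833600 = 1/79833600; (3j)²=2/35 [(1 7 6; 1 -6 5)], sign=-1
I_A²/I_B² = (1/1365)/(2/35) = 1/78

1/78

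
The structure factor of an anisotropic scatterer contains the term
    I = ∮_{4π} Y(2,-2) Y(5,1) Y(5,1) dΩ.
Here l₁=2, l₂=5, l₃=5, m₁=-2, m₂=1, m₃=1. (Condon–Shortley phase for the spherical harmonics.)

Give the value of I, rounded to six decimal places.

0.198089

Rules hold: Σm=0, L=12 even, 3≤5≤7.
N = 5·11·11 = 605
Δ = 2!·2!·8!/13! = 1/38610
Racah Σ t=0..2: t=0:+1/2880 t=1:−1/576 t=2:+1/2880 = -1/960
⇒ 3j(2 5 5; 0 0 0)² = 10/429, sgn +1
Racah Σ t=2..2: t=2:+1/2304 = 1/2304
⇒ 3j(2 5 5; -2 1 1)² = 5/143, sgn +1
4πI² = N·(3j₀)²·(3jₘ)² = 250/507
I = +1·√(0.493097/4π) = 0.19808933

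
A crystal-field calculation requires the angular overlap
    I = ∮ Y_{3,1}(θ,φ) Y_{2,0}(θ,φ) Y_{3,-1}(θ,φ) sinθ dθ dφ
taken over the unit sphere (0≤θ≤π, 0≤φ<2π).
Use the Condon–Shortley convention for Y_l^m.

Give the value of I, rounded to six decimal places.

-0.126157

m-sum 0 ✓  L=8 even ✓  1≤3≤5 ✓
Π(2lᵢ+1) = 7×5×7 = 245
triangle coeff Δ(3,2,3) = 1/3780
Σ_t [0,2]: t=0:+1/24 t=1:−1/4 t=2:+1/24 = -1/6
(3j)²=4/105 [(3 2 3; 0 0 0)], sign=+1
Σ_t [0,2]: t=0:+1/16 t=1:−1/6 t=2:+1/96 = -3/32
(3j)²=3/140 [(3 2 3; 1 0 -1)], sign=-1
⇒ 4πI² = 1/5
I = (-1)√(1/5/(4π)) = -0.12615663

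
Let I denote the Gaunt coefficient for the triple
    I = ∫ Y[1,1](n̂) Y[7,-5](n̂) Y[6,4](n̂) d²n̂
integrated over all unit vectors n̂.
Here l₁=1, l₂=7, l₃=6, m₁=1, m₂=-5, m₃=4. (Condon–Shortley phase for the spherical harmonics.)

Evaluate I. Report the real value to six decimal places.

-0.284256

m-sum 0 ✓  L=14 even ✓  6≤6≤8 ✓
Π(2lᵢ+1) = 3×15×13 = 585
triangle coeff Δ(1,7,6) = 1/1365
Σ_t [1,1]: t=1:−1/518400 = -1/518400
(3j)²=7/195 [(1 7 6; 0 0 0)], sign=-1
Σ_t [0,0]: t=0:+1/14515200 = 1/14515200
(3j)²=22/455 [(1 7 6; 1 -5 4)], sign=+1
⇒ 4πI² = 66/65
I = (-1)√(66/65/(4π)) = -0.28425647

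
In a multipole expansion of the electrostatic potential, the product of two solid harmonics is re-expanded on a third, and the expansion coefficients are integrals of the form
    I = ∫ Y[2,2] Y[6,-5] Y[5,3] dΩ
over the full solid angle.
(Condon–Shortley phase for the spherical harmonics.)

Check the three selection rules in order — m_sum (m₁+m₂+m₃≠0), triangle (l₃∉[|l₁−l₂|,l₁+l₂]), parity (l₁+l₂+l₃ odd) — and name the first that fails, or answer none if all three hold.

parity

Σmᵢ = 0  ✓
l₃∈[|l₁−l₂|,l₁+l₂]=[4,8], have l₃=5  ✓
Σlᵢ = 13 ⇒ odd  ✗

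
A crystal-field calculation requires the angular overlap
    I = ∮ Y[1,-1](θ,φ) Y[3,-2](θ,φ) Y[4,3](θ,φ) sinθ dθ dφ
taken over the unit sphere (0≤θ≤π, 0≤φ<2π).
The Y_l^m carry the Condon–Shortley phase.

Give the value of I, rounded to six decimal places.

-0.282095

Checks pass: Σm=0; 8 even; l₃=4∈[2,4].
(2·1+1)(2·3+1)(2·4+1) = 189
Δ: 0! 2! 6! / 9! → 1/252
sum: t=0:+1/36 = 1/36
3j²(1 3 4; 0 0 0) = Δ·Π!·Σ² = 4/63  (sign +1)
sum: t=0:+1/240 = 1/240
3j²(1 3 4; -1 -2 3) = Δ·Π!·Σ² = 1/12  (sign -1)
combine: 4πI² = 189·4/63·1/12 = 1/1
take √, sign -1: I = -0.28209479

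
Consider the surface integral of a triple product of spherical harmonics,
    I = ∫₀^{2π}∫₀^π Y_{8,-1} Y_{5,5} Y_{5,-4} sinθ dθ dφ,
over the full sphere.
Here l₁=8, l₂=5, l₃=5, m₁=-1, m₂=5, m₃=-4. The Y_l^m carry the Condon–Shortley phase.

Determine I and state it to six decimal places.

0.026014

Checks pass: Σm=0; 18 even; l₃=5∈[3,13].
(2·8+1)(2·5+1)(2·5+1) = 2057
Δ: 8! 8! 2! / 19! → 1/37413090
sum: t=3:−1/1036800 t=4:+1/331776 t=5:−1/1036800 = 1/921600
3j²(8 5 5; 0 0 0) = Δ·Π!·Σ² = 490/46189  (sign -1)
sum: t=8:+1/406425600 = 1/406425600
3j²(8 5 5; -1 5 -4) = Δ·Π!·Σ² = 18/46189  (sign -1)
combine: 4πI² = 2057·490/46189·18/46189 = 8820/1037153
take √, sign +1: I = 0.02601405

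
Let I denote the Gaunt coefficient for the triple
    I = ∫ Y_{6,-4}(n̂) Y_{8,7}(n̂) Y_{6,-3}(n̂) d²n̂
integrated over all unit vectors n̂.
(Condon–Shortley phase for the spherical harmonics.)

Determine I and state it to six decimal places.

m-sum 0 ✓  L=20 even ✓  2≤6≤14 ✓
Π(2lᵢ+1) = 13×17×13 = 2873
triangle coeff Δ(6,8,6) = 1/1309458150
Σ_t [2,6]: t=2:+1/49766400 t=3:−1/3110400 t=4:+1/1327104 t=5:−1/3110400 t=6:+1/49766400 = 1/6635520
(3j)²=350/46189 [(6 8 6; 0 0 0)], sign=+1
Σ_t [7,8]: t=7:−1/1219276800 t=8:+1/812851200 = 1/2438553600
(3j)²=6/2261 [(6 8 6; -4 7 -3)], sign=-1
⇒ 4πI² = 3900/67507
I = (-1)√(3900/67507/(4π)) = -0.06780363

-0.067804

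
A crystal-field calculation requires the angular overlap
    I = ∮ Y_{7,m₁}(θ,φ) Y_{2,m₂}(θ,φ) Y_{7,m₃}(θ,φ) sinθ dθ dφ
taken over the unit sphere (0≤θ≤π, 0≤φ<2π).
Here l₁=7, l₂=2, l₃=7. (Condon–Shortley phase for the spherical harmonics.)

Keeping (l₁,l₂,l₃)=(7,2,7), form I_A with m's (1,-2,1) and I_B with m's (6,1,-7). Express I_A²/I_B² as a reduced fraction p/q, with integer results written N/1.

Shared (l₁,l₂,l₃)=(7,2,7): N and (l;000)² cancel in I_A²/I_B².
A: Δ = 2!·12!·2!/17! = 1/185640; Racah Σ t=0..0: t=0:+1/2073600 = 1/2073600; ⇒ 3j(7 2 7; 1 -2 1)² = 28/1105, sgn +1
B: Δ = 2!·12!·2!/17! = 1/185640; Racah Σ t=1..1: t=1:−1/958003200 = -1/958003200; ⇒ 3j(7 2 7; 6 1 -7)² = 13/680, sgn -1
I_A²/I_B² = (28/1105)/(13/680) = 224/169

224/169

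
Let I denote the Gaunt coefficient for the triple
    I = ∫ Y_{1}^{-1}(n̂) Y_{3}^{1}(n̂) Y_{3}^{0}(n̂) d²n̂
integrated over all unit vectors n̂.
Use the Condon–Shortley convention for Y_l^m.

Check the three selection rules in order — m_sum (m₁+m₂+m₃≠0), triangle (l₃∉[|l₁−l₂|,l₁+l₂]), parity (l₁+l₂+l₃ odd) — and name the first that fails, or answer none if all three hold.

parity

Σmᵢ = 0  ✓
l₃∈[|l₁−l₂|,l₁+l₂]=[2,4], have l₃=3  ✓
Σlᵢ = 7 ⇒ odd  ✗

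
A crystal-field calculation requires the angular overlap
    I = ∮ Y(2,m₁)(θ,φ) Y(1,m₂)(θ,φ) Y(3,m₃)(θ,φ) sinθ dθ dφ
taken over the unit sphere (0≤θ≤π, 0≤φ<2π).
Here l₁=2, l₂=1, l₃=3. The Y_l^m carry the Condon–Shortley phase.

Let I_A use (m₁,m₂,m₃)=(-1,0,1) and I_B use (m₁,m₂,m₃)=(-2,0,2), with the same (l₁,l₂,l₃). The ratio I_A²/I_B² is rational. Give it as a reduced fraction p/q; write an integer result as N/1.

Same 2,1,3: normalisation and zero-m 3j drop out of the ratio.
A: Δ: 0! 4! 2! / 7! → 1/105; sum: t=0:+1/6 = 1/6; 3j²(2 1 3; -1 0 1) = Δ·Π!·Σ² = 8/105  (sign +1)
B: Δ: 0! 4! 2! / 7! → 1/105; sum: t=0:+1/24 = 1/24; 3j²(2 1 3; -2 0 2) = Δ·Π!·Σ² = 1/21  (sign -1)
I_A²/I_B² = (8/105)/(1/21) = 8/5

8/5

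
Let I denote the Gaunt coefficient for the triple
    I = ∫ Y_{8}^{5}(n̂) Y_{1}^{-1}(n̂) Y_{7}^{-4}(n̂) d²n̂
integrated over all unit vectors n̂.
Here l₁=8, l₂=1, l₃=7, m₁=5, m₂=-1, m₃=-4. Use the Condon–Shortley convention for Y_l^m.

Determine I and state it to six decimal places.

Rules hold: Σm=0, L=16 even, 7≤7≤9.
N = 17·3·15 = 765
Δ = 2!·14!·0!/17! = 1/2040
Racah Σ t=1..1: t=1:−1/25401600 = -1/25401600
⇒ 3j(8 1 7; 0 0 0)² = 8/255, sgn +1
Racah Σ t=0..0: t=0:+1/479001600 = 1/479001600
⇒ 3j(8 1 7; 5 -1 -4)² = 13/340, sgn -1
4πI² = N·(3j₀)²·(3jₘ)² = 78/85
I = -1·√(0.917647/4π) = -0.27022959

-0.270230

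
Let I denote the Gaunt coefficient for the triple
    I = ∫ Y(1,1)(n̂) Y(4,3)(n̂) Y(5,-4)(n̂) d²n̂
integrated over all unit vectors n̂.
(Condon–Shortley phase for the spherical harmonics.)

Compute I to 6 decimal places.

0.294638

Rules hold: Σm=0, L=10 even, 3≤5≤5.
N = 3·9·11 = 297
Δ = 0!·2!·8!/11! = 1/495
Racah Σ t=0..0: t=0:+1/576 = 1/576
⇒ 3j(1 4 5; 0 0 0)² = 5/99, sgn -1
Racah Σ t=0..0: t=0:+1/10080 = 1/10080
⇒ 3j(1 4 5; 1 3 -4)² = 4/55, sgn -1
4πI² = N·(3j₀)²·(3jₘ)² = 12/11
I = +1·√(1.09091/4π) = 0.29463840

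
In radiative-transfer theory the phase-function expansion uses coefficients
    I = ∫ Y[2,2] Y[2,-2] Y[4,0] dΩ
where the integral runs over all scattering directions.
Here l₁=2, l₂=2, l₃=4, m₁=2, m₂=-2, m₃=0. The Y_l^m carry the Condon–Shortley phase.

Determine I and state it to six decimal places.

m-sum 0 ✓  L=8 even ✓  0≤4≤4 ✓
Π(2lᵢ+1) = 5×5×9 = 225
triangle coeff Δ(2,2,4) = 1/630
Σ_t [0,0]: t=0:+1/16 = 1/16
(3j)²=2/35 [(2 2 4; 0 0 0)], sign=+1
Σ_t [0,0]: t=0:+1/576 = 1/576
(3j)²=1/630 [(2 2 4; 2 -2 0)], sign=+1
⇒ 4πI² = 1/49
I = (+1)√(1/49/(4π)) = 0.04029926

0.040299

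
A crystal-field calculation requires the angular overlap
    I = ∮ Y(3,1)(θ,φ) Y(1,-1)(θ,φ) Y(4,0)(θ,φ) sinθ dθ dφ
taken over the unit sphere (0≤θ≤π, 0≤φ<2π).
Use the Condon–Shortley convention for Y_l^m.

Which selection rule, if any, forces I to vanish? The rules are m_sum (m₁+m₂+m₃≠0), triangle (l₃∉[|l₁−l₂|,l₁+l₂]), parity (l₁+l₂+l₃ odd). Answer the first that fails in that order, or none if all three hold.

m₁+m₂+m₃ = 1 − 1 + 0 = 0  ✓
triangle: |3−1|=2 ≤ l₃=4 ≤ 3+1=4  ✓
parity: l₁+l₂+l₃ = 8 is even  ✓

none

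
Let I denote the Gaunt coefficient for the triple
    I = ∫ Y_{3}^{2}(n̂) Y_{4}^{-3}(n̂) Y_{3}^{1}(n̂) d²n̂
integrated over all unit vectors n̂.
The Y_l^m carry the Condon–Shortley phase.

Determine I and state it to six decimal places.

-0.095955

Rules hold: Σm=0, L=10 even, 1≤3≤7.
N = 7·9·7 = 441
Δ = 4!·2!·4!/11! = 1/34650
Racah Σ t=1..3: t=1:−1/72 t=2:+1/16 t=3:−1/72 = 5/144
⇒ 3j(3 4 3; 0 0 0)² = 2/77, sgn -1
Racah Σ t=0..1: t=0:+1/144 t=1:−1/288 = 1/288
⇒ 3j(3 4 3; 2 -3 1)² = 1/99, sgn +1
4πI² = N·(3j₀)²·(3jₘ)² = 14/121
I = -1·√(0.115702/4π) = -0.09595473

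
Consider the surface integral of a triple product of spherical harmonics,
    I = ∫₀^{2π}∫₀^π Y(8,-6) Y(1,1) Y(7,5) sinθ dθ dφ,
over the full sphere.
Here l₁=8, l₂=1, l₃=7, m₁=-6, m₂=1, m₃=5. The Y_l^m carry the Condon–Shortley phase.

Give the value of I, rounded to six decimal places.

0.291881

m-sum 0 ✓  L=16 even ✓  7≤7≤9 ✓
Π(2lᵢ+1) = 17×3×15 = 765
triangle coeff Δ(8,1,7) = 1/2040
Σ_t [1,1]: t=1:−1/25401600 = -1/25401600
(3j)²=8/255 [(8 1 7; 0 0 0)], sign=+1
Σ_t [2,2]: t=2:+1/1916006400 = 1/1916006400
(3j)²=91/2040 [(8 1 7; -6 1 5)], sign=+1
⇒ 4πI² = 91/85
I = (+1)√(91/85/(4π)) = 0.29188132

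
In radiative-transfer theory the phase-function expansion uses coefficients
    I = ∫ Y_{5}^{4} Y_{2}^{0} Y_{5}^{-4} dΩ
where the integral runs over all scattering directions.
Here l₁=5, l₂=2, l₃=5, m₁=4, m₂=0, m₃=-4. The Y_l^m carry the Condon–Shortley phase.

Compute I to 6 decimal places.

Rules hold: Σm=0, L=12 even, 3≤5≤7.
N = 11·5·11 = 605
Δ = 2!·8!·2!/13! = 1/38610
Racah Σ t=0..2: t=0:+1/2880 t=1:−1/576 t=2:+1/2880 = -1/960
⇒ 3j(5 2 5; 0 0 0)² = 10/429, sgn +1
Racah Σ t=0..1: t=0:+1/20160 t=1:−1/40320 = 1/40320
⇒ 3j(5 2 5; 4 0 -4)² = 6/715, sgn -1
4πI² = N·(3j₀)²·(3jₘ)² = 20/169
I = -1·√(0.118343/4π) = -0.09704356

-0.097044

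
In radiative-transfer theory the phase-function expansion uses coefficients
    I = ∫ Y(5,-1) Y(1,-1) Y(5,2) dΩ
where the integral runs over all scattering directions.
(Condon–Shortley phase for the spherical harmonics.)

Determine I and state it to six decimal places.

L=11 odd ⇒ parity kills the (l;000) factor ⇒ I = 0

0.000000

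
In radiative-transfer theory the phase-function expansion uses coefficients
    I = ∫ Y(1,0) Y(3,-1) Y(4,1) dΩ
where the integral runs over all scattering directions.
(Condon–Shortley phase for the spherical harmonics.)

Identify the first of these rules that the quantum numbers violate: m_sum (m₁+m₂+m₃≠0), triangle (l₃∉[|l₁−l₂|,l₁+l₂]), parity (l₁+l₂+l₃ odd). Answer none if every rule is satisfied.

m₁+m₂+m₃ = 0 − 1 + 1 = 0  ✓
triangle: |1−3|=2 ≤ l₃=4 ≤ 1+3=4  ✓
parity: l₁+l₂+l₃ = 8 is even  ✓

none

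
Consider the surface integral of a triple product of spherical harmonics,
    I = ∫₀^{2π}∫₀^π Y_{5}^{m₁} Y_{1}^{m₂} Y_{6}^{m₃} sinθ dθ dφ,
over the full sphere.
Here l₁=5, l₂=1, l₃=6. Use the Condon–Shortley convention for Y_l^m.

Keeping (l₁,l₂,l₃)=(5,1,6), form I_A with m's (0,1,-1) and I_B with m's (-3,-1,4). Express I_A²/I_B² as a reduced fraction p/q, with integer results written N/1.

Same 5,1,6: normalisation and zero-m 3j drop out of the ratio.
A: Δ: 0! 10! 2! / 13! → 1/858; sum: t=0:+1/28800 = 1/28800; 3j²(5 1 6; 0 1 -1) = Δ·Π!·Σ² = 7/286  (sign -1)
B: Δ: 0! 10! 2! / 13! → 1/858; sum: t=0:+1/161280 = 1/161280; 3j²(5 1 6; -3 -1 4) = Δ·Π!·Σ² = 15/286  (sign +1)
I_A²/I_B² = (7/286)/(15/286) = 7/15

7/15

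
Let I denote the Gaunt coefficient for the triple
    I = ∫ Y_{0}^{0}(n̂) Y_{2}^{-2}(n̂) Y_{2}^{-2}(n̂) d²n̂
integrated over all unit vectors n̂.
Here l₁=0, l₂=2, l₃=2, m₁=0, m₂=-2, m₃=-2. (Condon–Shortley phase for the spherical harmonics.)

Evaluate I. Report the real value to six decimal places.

Σmᵢ = -4 ≠ 0, so the φ-integral vanishes; I = 0

0.000000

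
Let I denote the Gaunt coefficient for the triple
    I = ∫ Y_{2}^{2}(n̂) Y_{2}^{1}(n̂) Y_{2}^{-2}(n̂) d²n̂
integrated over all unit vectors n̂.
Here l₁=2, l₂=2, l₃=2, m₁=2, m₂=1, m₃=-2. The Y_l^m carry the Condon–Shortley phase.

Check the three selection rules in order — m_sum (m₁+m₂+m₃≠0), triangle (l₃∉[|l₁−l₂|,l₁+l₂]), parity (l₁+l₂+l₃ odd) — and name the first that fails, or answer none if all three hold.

m_sum

Σmᵢ = 1  ✗
l₃∈[|l₁−l₂|,l₁+l₂]=[0,4], have l₃=2
Σlᵢ = 6 ⇒ even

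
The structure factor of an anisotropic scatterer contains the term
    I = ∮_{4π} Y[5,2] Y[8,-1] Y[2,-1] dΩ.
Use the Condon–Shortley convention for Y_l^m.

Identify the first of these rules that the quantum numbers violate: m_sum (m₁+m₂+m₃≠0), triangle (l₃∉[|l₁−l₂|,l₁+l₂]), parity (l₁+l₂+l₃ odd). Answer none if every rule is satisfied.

triangle

azimuthal sum: 2 − 1 − 1 = 0  ✓
3 ≤ 2 ≤ 13 (triangle on l)  ✗
L = 5 + 8 + 2 = 15 (odd)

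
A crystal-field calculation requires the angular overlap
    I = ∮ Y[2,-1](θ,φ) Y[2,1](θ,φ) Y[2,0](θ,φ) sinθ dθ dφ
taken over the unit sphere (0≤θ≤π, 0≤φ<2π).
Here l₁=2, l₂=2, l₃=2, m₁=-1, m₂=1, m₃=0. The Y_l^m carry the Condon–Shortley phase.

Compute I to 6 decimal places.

Checks pass: Σm=0; 6 even; l₃=2∈[0,4].
(2·2+1)(2·2+1)(2·2+1) = 125
Δ: 2! 2! 2! / 7! → 1/630
sum: t=0:+1/8 t=1:−1/1 t=2:+1/8 = -3/4
3j²(2 2 2; 0 0 0) = Δ·Π!·Σ² = 2/35  (sign -1)
sum: t=1:−1/4 t=2:+1/2 = 1/4
3j²(2 2 2; -1 1 0) = Δ·Π!·Σ² = 1/70  (sign +1)
combine: 4πI² = 125·2/35·1/70 = 5/49
take √, sign -1: I = -0.09011188

-0.090112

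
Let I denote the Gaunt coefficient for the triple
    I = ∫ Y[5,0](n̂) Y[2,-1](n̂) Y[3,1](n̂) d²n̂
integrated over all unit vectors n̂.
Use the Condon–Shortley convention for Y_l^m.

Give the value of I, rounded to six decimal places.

m-sum 0 ✓  L=10 even ✓  3≤3≤7 ✓
Π(2lᵢ+1) = 11×5×7 = 385
triangle coeff Δ(5,2,3) = 1/2310
Σ_t [2,2]: t=2:+1/144 = 1/144
(3j)²=10/231 [(5 2 3; 0 0 0)], sign=-1
Σ_t [1,1]: t=1:−1/288 = -1/288
(3j)²=5/231 [(5 2 3; 0 -1 1)], sign=-1
⇒ 4πI² = 250/693
I = (+1)√(250/693/(4π)) = 0.16943318

0.169433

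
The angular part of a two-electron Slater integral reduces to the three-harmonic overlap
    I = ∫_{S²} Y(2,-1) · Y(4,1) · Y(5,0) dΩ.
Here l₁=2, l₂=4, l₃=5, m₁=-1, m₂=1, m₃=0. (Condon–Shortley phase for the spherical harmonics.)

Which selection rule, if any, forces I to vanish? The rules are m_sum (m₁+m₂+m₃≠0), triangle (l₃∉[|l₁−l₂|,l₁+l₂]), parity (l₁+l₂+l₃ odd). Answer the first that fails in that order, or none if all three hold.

parity

azimuthal sum: -1 + 1 + 0 = 0  ✓
2 ≤ 5 ≤ 6 (triangle on l)  ✓
L = 2 + 4 + 5 = 11 (odd)  ✗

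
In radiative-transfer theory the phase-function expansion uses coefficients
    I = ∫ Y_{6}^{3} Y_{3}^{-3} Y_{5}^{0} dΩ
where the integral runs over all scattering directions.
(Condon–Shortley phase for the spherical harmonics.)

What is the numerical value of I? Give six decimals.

0.190675

Checks pass: Σm=0; 14 even; l₃=5∈[3,9].
(2·6+1)(2·3+1)(2·5+1) = 1001
Δ: 4! 8! 2! / 15! → 1/675675
sum: t=1:−1/8640 t=2:+1/2304 t=3:−1/8640 = 7/34560
3j²(6 3 5; 0 0 0) = Δ·Π!·Σ² = 7/429  (sign -1)
sum: t=0:+1/34560 = 1/34560
3j²(6 3 5; 3 -3 0) = Δ·Π!·Σ² = 4/143  (sign -1)
combine: 4πI² = 1001·7/429·4/143 = 196/429
take √, sign +1: I = 0.19067531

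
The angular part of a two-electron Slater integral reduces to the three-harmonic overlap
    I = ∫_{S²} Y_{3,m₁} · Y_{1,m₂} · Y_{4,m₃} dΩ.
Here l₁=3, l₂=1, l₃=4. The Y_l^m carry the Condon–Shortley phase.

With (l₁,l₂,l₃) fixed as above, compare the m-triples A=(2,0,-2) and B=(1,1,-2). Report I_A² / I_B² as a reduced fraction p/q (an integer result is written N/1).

Shared (l₁,l₂,l₃)=(3,1,4): N and (l;000)² cancel in I_A²/I_B².
A: Δ = 0!·6!·2!/9! = 1/252; Racah Σ t=0..0: t=0:+1/120 = 1/120; ⇒ 3j(3 1 4; 2 0 -2)² = 1/21, sgn +1
B: Δ = 0!·6!·2!/9! = 1/252; Racah Σ t=0..0: t=0:+1/96 = 1/96; ⇒ 3j(3 1 4; 1 1 -2)² = 5/84, sgn +1
I_A²/I_B² = (1/21)/(5/84) = 4/5

4/5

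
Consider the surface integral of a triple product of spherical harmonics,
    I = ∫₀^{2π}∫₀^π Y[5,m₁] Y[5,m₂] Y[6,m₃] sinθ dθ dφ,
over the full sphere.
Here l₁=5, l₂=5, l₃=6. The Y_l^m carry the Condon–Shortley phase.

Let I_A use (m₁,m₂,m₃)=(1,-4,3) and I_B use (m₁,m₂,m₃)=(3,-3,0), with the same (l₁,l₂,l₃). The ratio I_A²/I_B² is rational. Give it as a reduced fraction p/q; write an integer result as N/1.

45/841

l's match ⇒ only the (l;m) 3-j factors differ between A and B.
A: triangle coeff Δ(5,5,6) = 1/28588560; Σ_t [0,1]: t=0:+1/138240 t=1:−1/155520 = 1/1244160; (3j)²=3/9724 [(5 5 6; 1 -4 3)], sign=-1
B: triangle coeff Δ(5,5,6) = 1/28588560; Σ_t [0,2]: t=0:+1/55296 t=1:−1/86400 t=2:+1/2073600 = 29/4147200; (3j)²=841/145860 [(5 5 6; 3 -3 0)], sign=+1
I_A²/I_B² = (3/9724)/(841/145860) = 45/841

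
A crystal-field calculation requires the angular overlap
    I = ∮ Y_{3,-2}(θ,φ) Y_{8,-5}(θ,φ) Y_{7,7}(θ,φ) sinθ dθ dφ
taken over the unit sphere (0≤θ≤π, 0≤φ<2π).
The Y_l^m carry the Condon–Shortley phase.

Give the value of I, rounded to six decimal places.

Rules hold: Σm=0, L=18 even, 5≤7≤11.
N = 7·17·15 = 1785
Δ = 4!·2!·12!/19! = 1/5290740
Racah Σ t=1..3: t=1:−1/7257600 t=2:+1/2073600 t=3:−1/7257600 = 1/4838400
⇒ 3j(3 8 7; 0 0 0)² = 252/20995, sgn -1
Racah Σ t=3..3: t=3:−1/5748019200 = -1/5748019200
⇒ 3j(3 8 7; -2 -5 7)² = 13/5814, sgn -1
4πI² = N·(3j₀)²·(3jₘ)² = 294/6137
I = +1·√(0.0479061/4π) = 0.06174342

0.061743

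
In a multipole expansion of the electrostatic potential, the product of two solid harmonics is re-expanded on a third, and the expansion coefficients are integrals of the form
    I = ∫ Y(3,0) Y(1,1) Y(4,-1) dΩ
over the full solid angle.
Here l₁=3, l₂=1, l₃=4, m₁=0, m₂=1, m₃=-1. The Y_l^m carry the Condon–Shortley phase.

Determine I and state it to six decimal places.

-0.194664

Checks pass: Σm=0; 8 even; l₃=4∈[2,4].
(2·3+1)(2·1+1)(2·4+1) = 189
Δ: 0! 6! 2! / 9! → 1/252
sum: t=0:+1/36 = 1/36
3j²(3 1 4; 0 0 0) = Δ·Π!·Σ² = 4/63  (sign +1)
sum: t=0:+1/72 = 1/72
3j²(3 1 4; 0 1 -1) = Δ·Π!·Σ² = 5/126  (sign -1)
combine: 4πI² = 189·4/63·5/126 = 10/21
take √, sign -1: I = -0.19466390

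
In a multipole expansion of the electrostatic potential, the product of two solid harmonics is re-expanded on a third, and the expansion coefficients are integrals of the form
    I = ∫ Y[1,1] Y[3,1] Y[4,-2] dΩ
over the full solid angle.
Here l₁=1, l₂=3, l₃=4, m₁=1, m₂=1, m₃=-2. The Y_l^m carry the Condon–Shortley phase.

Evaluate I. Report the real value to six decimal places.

Rules hold: Σm=0, L=8 even, 2≤4≤4.
N = 3·7·9 = 189
Δ = 0!·2!·6!/9! = 1/252
Racah Σ t=0..0: t=0:+1/36 = 1/36
⇒ 3j(1 3 4; 0 0 0)² = 4/63, sgn +1
Racah Σ t=0..0: t=0:+1/96 = 1/96
⇒ 3j(1 3 4; 1 1 -2)² = 5/84, sgn +1
4πI² = N·(3j₀)²·(3jₘ)² = 5/7
I = +1·√(0.714286/4π) = 0.23841361

0.238414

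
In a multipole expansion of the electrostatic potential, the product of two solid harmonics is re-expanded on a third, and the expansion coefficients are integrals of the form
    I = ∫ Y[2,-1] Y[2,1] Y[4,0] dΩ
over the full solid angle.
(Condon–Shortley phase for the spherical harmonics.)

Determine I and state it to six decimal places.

m-sum 0 ✓  L=8 even ✓  0≤4≤4 ✓
Π(2lᵢ+1) = 5×5×9 = 225
triangle coeff Δ(2,2,4) = 1/630
Σ_t [0,0]: t=0:+1/16 = 1/16
(3j)²=2/35 [(2 2 4; 0 0 0)], sign=+1
Σ_t [0,0]: t=0:+1/36 = 1/36
(3j)²=8/315 [(2 2 4; -1 1 0)], sign=+1
⇒ 4πI² = 16/49
I = (+1)√(16/49/(4π)) = 0.16119702

0.161197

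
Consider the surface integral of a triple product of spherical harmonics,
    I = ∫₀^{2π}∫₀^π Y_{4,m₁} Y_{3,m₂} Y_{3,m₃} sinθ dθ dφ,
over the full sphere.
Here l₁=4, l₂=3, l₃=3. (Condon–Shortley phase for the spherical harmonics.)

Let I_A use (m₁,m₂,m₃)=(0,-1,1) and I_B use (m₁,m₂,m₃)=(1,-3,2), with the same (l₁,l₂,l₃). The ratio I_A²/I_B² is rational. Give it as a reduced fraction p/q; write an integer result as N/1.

1/30

Shared (l₁,l₂,l₃)=(4,3,3): N and (l;000)² cancel in I_A²/I_B².
A: Δ = 4!·4!·2!/11! = 1/34650; Racah Σ t=0..2: t=0:+1/1152 t=1:−1/36 t=2:+1/32 = 5/1152; ⇒ 3j(4 3 3; 0 -1 1)² = 1/1386, sgn +1
B: Δ = 4!·4!·2!/11! = 1/34650; Racah Σ t=0..0: t=0:+1/288 = 1/288; ⇒ 3j(4 3 3; 1 -3 2)² = 5/231, sgn -1
I_A²/I_B² = (1/1386)/(5/231) = 1/30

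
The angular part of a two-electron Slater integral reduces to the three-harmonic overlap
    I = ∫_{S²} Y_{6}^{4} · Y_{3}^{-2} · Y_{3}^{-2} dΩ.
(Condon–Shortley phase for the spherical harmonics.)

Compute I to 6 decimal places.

Rules hold: Σm=0, L=12 even, 3≤3≤9.
N = 13·7·7 = 637
Δ = 6!·6!·0!/13! = 1/12012
Racah Σ t=3..3: t=3:−1/1296 = -1/1296
⇒ 3j(6 3 3; 0 0 0)² = 100/3003, sgn +1
Racah Σ t=1..1: t=1:−1/14400 = -1/14400
⇒ 3j(6 3 3; 4 -2 -2)² = 6/143, sgn +1
4πI² = N·(3j₀)²·(3jₘ)² = 1400/1573
I = +1·√(0.890019/4π) = 0.26613055

0.266131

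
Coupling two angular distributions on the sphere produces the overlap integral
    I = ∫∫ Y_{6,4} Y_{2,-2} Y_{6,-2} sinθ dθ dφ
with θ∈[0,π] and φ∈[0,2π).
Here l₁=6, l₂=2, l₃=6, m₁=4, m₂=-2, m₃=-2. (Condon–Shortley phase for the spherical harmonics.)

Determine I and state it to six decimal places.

-0.153870

Checks pass: Σm=0; 14 even; l₃=6∈[4,8].
(2·6+1)(2·2+1)(2·6+1) = 845
Δ: 2! 10! 2! / 15! → 1/90090
sum: t=0:+1/69120 t=1:−1/14400 t=2:+1/69120 = -7/172800
3j²(6 2 6; 0 0 0) = Δ·Π!·Σ² = 14/715  (sign -1)
sum: t=0:+1/322560 = 1/322560
3j²(6 2 6; 4 -2 -2) = Δ·Π!·Σ² = 18/1001  (sign +1)
combine: 4πI² = 845·14/715·18/1001 = 36/121
take √, sign -1: I = -0.15386989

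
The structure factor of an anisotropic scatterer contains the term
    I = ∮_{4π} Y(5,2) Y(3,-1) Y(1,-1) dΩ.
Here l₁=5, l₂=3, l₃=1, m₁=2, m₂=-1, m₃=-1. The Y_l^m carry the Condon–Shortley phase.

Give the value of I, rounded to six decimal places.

|5−3|≤1≤5+3 violated ⇒ I = 0

0.000000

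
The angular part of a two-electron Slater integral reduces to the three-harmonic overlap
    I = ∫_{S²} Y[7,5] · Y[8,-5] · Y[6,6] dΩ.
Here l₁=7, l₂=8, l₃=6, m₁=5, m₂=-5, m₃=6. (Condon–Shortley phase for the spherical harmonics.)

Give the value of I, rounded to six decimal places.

m-sum = 5 − 5 + 6 = 6 ≠ 0 ⇒ I = 0

0.000000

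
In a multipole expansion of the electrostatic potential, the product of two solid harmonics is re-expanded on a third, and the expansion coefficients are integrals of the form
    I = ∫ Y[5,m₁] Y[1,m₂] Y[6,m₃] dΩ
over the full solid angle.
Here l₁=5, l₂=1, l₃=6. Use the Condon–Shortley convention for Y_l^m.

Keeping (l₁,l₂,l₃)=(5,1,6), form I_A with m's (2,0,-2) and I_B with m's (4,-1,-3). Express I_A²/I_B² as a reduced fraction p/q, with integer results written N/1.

Same 5,1,6: normalisation and zero-m 3j drop out of the ratio.
A: Δ: 0! 10! 2! / 13! → 1/858; sum: t=0:+1/30240 = 1/30240; 3j²(5 1 6; 2 0 -2) = Δ·Π!·Σ² = 16/429  (sign +1)
B: Δ: 0! 10! 2! / 13! → 1/858; sum: t=0:+1/725760 = 1/725760; 3j²(5 1 6; 4 -1 -3) = Δ·Π!·Σ² = 1/286  (sign -1)
I_A²/I_B² = (16/429)/(1/286) = 32/3

32/3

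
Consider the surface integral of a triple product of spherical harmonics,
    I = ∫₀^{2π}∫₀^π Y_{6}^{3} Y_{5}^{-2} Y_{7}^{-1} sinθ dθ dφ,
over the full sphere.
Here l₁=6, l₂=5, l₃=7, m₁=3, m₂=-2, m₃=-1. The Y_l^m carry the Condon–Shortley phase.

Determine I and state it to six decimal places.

0.051638

Rules hold: Σm=0, L=18 even, 1≤7≤11.
N = 13·11·15 = 2145
Δ = 4!·8!·6!/19! = 1/174594420
Racah Σ t=0..4: t=0:+1/4147200 t=1:−1/207360 t=2:+1/82944 t=3:−1/207360 t=4:+1/4147200 = 1/345600
⇒ 3j(6 5 7; 0 0 0)² = 420/46189, sgn -1
Racah Σ t=0..3: t=0:+1/622080 t=1:−1/414720 t=2:+1/2419200 t=3:−1/174182400 = -23/58060800
⇒ 3j(6 5 7; 3 -2 -1)² = 1587/923780, sgn -1
4πI² = N·(3j₀)²·(3jₘ)² = 499905/14919047
I = +1·√(0.0335078/4π) = 0.05163786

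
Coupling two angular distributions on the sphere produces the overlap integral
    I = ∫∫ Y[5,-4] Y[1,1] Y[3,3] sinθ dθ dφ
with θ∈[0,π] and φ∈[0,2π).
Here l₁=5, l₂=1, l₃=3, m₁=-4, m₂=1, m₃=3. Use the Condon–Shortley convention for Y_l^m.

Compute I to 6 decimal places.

0.000000

triangle: need 4≤l₃≤6, have 3; I=0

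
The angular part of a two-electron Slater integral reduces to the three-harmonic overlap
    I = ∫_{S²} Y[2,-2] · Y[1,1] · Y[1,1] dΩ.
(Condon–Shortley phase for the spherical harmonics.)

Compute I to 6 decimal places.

0.309019

m-sum 0 ✓  L=4 even ✓  1≤1≤3 ✓
Π(2lᵢ+1) = 5×3×3 = 45
triangle coeff Δ(2,1,1) = 1/30
Σ_t [1,1]: t=1:−1/1 = -1/1
(3j)²=2/15 [(2 1 1; 0 0 0)], sign=+1
Σ_t [2,2]: t=2:+1/4 = 1/4
(3j)²=1/5 [(2 1 1; -2 1 1)], sign=+1
⇒ 4πI² = 6/5
I = (+1)√(6/5/(4π)) = 0.30901936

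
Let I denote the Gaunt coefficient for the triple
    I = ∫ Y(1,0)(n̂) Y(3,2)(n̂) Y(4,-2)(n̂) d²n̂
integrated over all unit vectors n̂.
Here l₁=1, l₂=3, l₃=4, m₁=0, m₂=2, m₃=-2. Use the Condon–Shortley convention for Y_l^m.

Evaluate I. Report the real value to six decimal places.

0.213244

m-sum 0 ✓  L=8 even ✓  2≤4≤4 ✓
Π(2lᵢ+1) = 3×7×9 = 189
triangle coeff Δ(1,3,4) = 1/252
Σ_t [0,0]: t=0:+1/36 = 1/36
(3j)²=4/63 [(1 3 4; 0 0 0)], sign=+1
Σ_t [0,0]: t=0:+1/120 = 1/120
(3j)²=1/21 [(1 3 4; 0 2 -2)], sign=+1
⇒ 4πI² = 4/7
I = (+1)√(4/7/(4π)) = 0.21324362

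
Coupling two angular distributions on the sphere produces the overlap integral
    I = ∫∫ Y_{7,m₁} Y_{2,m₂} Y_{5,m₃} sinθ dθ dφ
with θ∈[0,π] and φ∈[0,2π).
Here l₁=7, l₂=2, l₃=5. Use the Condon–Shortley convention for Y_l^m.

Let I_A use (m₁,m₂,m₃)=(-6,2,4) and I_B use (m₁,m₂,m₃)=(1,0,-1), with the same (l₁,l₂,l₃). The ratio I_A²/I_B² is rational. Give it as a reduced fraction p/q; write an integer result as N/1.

Shared (l₁,l₂,l₃)=(7,2,5): N and (l;000)² cancel in I_A²/I_B².
A: Δ = 4!·10!·0!/15! = 1/15015; Racah Σ t=4..4: t=4:+1/8709120 = 1/8709120; ⇒ 3j(7 2 5; -6 2 4)² = 1/21, sgn -1
B: Δ = 4!·10!·0!/15! = 1/15015; Racah Σ t=2..2: t=2:+1/69120 = 1/69120; ⇒ 3j(7 2 5; 1 0 -1)² = 4/143, sgn +1
I_A²/I_B² = (1/21)/(4/143) = 143/84

143/84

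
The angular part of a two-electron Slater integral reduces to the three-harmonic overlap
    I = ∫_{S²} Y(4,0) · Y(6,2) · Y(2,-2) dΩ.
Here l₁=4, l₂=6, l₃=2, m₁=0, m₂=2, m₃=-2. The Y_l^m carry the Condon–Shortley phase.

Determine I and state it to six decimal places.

0.133065

m-sum 0 ✓  L=12 even ✓  2≤2≤10 ✓
Π(2lᵢ+1) = 9×13×5 = 585
triangle coeff Δ(4,6,2) = 1/6435
Σ_t [4,4]: t=4:+1/2304 = 1/2304
(3j)²=5/143 [(4 6 2; 0 0 0)], sign=+1
Σ_t [4,4]: t=4:+1/13824 = 1/13824
(3j)²=14/1287 [(4 6 2; 0 2 -2)], sign=+1
⇒ 4πI² = 350/1573
I = (+1)√(350/1573/(4π)) = 0.13306527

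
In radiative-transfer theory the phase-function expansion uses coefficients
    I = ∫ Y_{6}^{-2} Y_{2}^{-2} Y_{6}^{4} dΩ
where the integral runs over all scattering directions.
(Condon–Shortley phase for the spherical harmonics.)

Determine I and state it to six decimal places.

m-sum 0 ✓  L=14 even ✓  4≤6≤8 ✓
Π(2lᵢ+1) = 13×5×13 = 845
triangle coeff Δ(6,2,6) = 1/90090
Σ_t [0,2]: t=0:+1/69120 t=1:−1/14400 t=2:+1/69120 = -7/172800
(3j)²=14/715 [(6 2 6; 0 0 0)], sign=-1
Σ_t [0,0]: t=0:+1/322560 = 1/322560
(3j)²=18/1001 [(6 2 6; -2 -2 4)], sign=+1
⇒ 4πI² = 36/121
I = (-1)√(36/121/(4π)) = -0.15386989

-0.153870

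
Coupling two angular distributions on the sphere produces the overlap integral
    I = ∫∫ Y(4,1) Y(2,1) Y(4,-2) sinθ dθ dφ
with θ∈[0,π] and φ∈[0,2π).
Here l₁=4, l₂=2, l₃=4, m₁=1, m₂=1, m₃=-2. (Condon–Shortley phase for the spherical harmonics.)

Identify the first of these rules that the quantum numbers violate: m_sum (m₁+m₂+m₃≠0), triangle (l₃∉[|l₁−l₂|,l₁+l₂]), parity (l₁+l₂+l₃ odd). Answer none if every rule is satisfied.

none

azimuthal sum: 1 + 1 − 2 = 0  ✓
2 ≤ 4 ≤ 6 (triangle on l)  ✓
L = 4 + 2 + 4 = 10 (even)  ✓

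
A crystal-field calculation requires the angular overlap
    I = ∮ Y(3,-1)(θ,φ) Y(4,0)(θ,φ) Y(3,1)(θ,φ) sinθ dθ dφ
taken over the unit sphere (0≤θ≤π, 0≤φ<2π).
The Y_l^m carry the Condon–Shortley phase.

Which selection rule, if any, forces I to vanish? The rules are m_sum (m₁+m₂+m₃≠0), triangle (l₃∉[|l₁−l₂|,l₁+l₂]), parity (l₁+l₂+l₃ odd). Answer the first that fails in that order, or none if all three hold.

azimuthal sum: -1 + 0 + 1 = 0  ✓
1 ≤ 3 ≤ 7 (triangle on l)  ✓
L = 3 + 4 + 3 = 10 (even)  ✓

none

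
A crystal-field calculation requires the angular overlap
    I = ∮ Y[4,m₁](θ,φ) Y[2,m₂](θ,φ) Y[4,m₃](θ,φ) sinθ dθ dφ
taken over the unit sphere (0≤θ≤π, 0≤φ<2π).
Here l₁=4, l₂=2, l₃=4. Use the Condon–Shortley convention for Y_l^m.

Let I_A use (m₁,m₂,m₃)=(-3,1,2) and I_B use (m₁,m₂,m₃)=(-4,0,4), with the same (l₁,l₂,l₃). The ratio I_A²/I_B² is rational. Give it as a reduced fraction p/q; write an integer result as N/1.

Same 4,2,4: normalisation and zero-m 3j drop out of the ratio.
A: Δ: 2! 6! 2! / 11! → 1/13860; sum: t=1:−1/1440 t=2:+1/240 = 1/288; 3j²(4 2 4; -3 1 2) = Δ·Π!·Σ² = 5/132  (sign +1)
B: Δ: 2! 6! 2! / 11! → 1/13860; sum: t=2:+1/2880 = 1/2880; 3j²(4 2 4; -4 0 4) = Δ·Π!·Σ² = 28/495  (sign +1)
I_A²/I_B² = (5/132)/(28/495) = 75/112

75/112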